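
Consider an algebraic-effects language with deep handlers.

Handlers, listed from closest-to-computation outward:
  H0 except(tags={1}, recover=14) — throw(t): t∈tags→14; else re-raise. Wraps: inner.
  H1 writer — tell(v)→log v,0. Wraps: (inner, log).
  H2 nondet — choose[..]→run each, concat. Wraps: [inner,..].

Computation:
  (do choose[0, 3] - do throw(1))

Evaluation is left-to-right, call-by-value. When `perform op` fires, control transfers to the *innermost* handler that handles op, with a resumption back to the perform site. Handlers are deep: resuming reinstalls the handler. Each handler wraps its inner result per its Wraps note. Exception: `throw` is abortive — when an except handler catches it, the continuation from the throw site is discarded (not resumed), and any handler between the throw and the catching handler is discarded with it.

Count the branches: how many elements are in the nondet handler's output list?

Working:
choose[0, 3] @ H2
  branch[0] choose=0:
    throw(1) @ H0 caught ⇒ 14
    H1 returns (14, ())
    H2 returns [(14, ())]
  branch[1] choose=3:
    throw(1) @ H0 caught ⇒ 14
    H1 returns (14, ())
    H2 returns [(14, ())]
= [(14, ()), (14, ())]

Answer: 2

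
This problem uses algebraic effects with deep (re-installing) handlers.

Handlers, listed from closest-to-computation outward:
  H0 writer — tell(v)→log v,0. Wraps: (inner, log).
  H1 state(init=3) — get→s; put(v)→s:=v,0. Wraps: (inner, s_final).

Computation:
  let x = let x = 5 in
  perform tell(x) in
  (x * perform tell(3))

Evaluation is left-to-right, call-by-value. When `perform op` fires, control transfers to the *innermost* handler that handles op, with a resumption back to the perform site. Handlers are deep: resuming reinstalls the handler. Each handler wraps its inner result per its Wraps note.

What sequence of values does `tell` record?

Evaluation trace:
tell(5) @ H0 ⇒ log+=5
tell(3) @ H0 ⇒ log+=3
H0 returns (0, (5, 3))
H1 returns ((0, (5, 3)), 3)
= ((0, (5, 3)), 3)

Answer: (5, 3)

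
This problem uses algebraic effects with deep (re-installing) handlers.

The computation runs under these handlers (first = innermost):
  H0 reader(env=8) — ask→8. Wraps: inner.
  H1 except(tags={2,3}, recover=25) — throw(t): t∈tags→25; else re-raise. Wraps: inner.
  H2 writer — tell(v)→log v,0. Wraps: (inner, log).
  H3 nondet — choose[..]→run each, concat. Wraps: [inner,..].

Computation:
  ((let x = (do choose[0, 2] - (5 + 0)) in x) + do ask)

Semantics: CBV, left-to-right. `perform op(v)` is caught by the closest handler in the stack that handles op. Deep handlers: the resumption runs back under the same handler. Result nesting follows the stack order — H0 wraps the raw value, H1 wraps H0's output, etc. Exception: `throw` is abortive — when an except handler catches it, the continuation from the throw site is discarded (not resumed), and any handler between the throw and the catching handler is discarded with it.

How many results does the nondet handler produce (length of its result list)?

Answer: 2

Evaluation trace:
choose[0, 2] @ H3
  branch[0] choose=0:
    ask @ H0 ⇒ 8
    H0 returns 3
    H1 returns 3
    H2 returns (3, ())
    H3 returns [(3, ())]
  branch[1] choose=2:
    ask @ H0 ⇒ 8
    H0 returns 5
    H1 returns 5
    H2 returns (5, ())
    H3 returns [(5, ())]
= [(3, ()), (5, ())]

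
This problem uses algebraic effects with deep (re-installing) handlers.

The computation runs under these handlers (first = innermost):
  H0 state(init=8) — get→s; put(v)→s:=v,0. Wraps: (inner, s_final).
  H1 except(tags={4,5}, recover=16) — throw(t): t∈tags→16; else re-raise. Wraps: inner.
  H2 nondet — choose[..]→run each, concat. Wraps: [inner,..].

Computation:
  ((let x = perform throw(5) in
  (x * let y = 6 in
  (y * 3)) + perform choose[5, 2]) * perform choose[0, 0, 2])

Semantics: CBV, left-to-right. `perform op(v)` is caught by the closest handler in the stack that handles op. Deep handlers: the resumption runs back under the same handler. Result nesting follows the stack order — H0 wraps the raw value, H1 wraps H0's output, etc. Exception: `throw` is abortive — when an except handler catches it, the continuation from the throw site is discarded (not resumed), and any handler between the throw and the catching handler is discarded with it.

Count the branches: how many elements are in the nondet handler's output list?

Answer: 1

Evaluation trace:
throw(5) @ H1 caught ⇒ 16
H2 returns [16]
= [16]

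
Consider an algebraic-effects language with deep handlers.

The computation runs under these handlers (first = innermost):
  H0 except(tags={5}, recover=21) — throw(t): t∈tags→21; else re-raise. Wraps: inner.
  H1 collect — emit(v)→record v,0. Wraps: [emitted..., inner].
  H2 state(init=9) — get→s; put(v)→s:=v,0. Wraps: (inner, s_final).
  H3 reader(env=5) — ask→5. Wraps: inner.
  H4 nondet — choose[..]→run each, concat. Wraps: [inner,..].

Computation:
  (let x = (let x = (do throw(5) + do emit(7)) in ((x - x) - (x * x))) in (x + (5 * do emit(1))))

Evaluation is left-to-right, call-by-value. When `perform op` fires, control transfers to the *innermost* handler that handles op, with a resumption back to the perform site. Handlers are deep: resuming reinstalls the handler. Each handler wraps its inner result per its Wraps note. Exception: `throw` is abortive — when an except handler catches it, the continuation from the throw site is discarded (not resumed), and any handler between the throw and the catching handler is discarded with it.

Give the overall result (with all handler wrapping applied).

Working:
throw(5) @ H0 caught ⇒ 21
H1 returns [21]
H2 returns ([21], 9)
H3 returns ([21], 9)
H4 returns [([21], 9)]
= [([21], 9)]

Answer: [([21], 9)]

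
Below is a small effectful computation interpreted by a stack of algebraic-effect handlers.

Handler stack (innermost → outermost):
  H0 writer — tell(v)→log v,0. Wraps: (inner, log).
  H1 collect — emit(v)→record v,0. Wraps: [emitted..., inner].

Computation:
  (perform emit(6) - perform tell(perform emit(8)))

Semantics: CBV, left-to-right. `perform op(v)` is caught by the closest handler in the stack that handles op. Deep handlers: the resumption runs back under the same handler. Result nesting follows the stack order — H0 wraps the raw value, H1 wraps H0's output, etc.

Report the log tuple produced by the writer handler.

Step-by-step:
emit(6) @ H1 ⇒ out+=6
emit(8) @ H1 ⇒ out+=8
tell(0) @ H0 ⇒ log+=0
H0 returns (0, (0))
H1 returns [6, 8, (0, (0))]
= [6, 8, (0, (0))]

Answer: (0)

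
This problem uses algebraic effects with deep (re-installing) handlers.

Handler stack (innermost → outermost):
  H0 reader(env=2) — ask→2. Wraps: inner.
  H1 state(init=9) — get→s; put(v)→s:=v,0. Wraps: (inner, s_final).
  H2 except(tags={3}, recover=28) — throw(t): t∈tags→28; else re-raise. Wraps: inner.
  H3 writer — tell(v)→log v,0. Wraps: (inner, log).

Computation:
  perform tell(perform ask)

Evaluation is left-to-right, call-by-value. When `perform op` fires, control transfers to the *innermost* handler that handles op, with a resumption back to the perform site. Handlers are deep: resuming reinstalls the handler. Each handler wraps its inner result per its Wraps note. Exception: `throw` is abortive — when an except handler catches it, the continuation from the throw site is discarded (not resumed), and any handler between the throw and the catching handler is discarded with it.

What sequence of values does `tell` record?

Evaluation trace:
ask @ H0 ⇒ 2
tell(2) @ H3 ⇒ log+=2
H0 returns 0
H1 returns (0, 9)
H2 returns (0, 9)
H3 returns ((0, 9), (2))
= ((0, 9), (2))

Answer: (2)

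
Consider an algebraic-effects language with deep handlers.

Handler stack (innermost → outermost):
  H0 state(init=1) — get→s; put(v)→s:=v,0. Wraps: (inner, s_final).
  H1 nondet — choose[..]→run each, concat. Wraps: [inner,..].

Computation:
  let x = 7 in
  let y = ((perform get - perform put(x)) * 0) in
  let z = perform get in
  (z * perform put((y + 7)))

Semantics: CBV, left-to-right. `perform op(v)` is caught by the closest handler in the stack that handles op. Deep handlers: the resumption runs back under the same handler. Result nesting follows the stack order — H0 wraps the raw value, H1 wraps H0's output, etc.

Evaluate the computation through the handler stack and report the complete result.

Step-by-step:
get @ H0 ⇒ 1
put(7) @ H0 ⇒ s:=7
get @ H0 ⇒ 7
put(7) @ H0 ⇒ s:=7
H0 returns (0, 7)
H1 returns [(0, 7)]
= [(0, 7)]

Answer: [(0, 7)]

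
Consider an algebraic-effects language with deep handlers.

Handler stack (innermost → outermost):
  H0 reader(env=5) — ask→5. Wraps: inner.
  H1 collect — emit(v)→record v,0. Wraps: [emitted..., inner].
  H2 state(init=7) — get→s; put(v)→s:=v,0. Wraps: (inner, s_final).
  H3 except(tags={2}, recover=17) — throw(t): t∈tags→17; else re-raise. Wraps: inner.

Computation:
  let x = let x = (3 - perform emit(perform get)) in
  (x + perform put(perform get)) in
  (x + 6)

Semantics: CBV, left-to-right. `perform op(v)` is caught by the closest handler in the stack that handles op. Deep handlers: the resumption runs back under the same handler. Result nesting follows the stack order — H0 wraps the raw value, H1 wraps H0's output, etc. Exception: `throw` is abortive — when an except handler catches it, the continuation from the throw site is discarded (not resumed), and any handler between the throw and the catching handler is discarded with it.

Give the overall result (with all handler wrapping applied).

Answer: ([7, 9], 7)

Step-by-step:
get @ H2 ⇒ 7
emit(7) @ H1 ⇒ out+=7
get @ H2 ⇒ 7
put(7) @ H2 ⇒ s:=7
H0 returns 9
H1 returns [7, 9]
H2 returns ([7, 9], 7)
H3 returns ([7, 9], 7)
= ([7, 9], 7)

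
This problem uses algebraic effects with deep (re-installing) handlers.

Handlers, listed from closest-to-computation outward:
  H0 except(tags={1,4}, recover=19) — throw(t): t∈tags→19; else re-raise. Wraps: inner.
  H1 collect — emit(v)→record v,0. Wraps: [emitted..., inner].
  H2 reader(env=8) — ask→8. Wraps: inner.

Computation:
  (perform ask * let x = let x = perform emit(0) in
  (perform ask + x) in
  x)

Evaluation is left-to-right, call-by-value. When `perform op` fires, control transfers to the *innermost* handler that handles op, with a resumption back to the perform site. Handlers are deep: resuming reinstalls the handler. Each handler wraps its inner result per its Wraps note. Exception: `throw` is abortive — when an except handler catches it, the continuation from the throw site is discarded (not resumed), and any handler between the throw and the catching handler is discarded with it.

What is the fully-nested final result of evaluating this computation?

Answer: [0, 64]

Step-by-step:
ask @ H2 ⇒ 8
emit(0) @ H1 ⇒ out+=0
ask @ H2 ⇒ 8
H0 returns 64
H1 returns [0, 64]
H2 returns [0, 64]
= [0, 64]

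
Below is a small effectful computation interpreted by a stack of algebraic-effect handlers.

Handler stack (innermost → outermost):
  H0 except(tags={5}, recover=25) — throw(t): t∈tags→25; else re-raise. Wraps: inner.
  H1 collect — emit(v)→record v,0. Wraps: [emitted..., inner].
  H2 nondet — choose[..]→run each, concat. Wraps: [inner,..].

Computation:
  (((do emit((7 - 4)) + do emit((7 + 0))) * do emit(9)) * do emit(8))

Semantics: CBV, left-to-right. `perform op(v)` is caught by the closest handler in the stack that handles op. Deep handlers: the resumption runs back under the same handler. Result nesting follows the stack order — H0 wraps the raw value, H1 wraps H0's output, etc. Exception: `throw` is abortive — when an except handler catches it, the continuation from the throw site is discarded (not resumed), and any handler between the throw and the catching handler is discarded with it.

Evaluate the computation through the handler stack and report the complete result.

Answer: [[3, 7, 9, 8, 0]]

Working:
emit(3) @ H1 ⇒ out+=3
emit(7) @ H1 ⇒ out+=7
emit(9) @ H1 ⇒ out+=9
emit(8) @ H1 ⇒ out+=8
H0 returns 0
H1 returns [3, 7, 9, 8, 0]
H2 returns [[3, 7, 9, 8, 0]]
= [[3, 7, 9, 8, 0]]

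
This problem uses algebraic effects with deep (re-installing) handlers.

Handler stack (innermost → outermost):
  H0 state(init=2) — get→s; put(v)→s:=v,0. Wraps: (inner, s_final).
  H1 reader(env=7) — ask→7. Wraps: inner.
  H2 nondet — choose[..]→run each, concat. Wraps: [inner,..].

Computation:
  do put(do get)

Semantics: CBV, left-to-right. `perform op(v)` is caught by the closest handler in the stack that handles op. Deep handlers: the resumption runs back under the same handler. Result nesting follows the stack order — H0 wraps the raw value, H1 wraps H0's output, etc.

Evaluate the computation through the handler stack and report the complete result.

Working:
get @ H0 ⇒ 2
put(2) @ H0 ⇒ s:=2
H0 returns (0, 2)
H1 returns (0, 2)
H2 returns [(0, 2)]
= [(0, 2)]

Answer: [(0, 2)]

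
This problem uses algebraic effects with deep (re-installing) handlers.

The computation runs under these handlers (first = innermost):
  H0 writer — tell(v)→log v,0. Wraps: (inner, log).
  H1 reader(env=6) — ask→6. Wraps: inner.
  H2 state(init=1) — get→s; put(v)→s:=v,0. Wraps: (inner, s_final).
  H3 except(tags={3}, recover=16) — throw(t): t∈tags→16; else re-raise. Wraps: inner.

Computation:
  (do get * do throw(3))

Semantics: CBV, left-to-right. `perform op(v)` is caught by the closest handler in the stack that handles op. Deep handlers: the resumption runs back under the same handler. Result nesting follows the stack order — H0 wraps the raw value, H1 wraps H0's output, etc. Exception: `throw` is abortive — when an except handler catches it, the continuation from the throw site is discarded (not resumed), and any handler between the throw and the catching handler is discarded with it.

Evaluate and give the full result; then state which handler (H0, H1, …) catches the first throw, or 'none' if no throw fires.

Working:
get @ H2 ⇒ 1
throw(3) @ H3 caught ⇒ 16
= 16

Answer: 16 ; first throw caught by: H3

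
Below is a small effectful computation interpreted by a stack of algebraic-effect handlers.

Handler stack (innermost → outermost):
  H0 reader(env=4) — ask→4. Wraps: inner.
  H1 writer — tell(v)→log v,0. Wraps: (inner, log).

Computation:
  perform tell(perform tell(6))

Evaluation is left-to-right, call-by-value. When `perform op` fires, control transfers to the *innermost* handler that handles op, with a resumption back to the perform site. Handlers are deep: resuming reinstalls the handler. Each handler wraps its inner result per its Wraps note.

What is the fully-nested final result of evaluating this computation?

Working:
tell(6) @ H1 ⇒ log+=6
tell(0) @ H1 ⇒ log+=0
H0 returns 0
H1 returns (0, (6, 0))
= (0, (6, 0))

Answer: (0, (6, 0))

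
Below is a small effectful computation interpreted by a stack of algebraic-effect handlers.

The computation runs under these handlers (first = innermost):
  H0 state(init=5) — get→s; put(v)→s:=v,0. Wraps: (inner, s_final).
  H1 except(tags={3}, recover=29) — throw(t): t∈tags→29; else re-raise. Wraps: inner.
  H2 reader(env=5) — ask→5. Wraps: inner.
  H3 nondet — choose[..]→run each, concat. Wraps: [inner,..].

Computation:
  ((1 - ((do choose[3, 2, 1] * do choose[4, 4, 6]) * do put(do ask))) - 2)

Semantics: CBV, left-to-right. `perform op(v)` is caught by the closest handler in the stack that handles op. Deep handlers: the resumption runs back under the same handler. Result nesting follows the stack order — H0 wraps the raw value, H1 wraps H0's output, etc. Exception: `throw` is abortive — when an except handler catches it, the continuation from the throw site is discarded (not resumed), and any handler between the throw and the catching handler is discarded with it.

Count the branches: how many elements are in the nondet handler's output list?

Working:
choose[3, 2, 1] @ H3
  branch[0] choose=3:
    choose[4, 4, 6] @ H3
      branch[0] choose=4:
        ask @ H2 ⇒ 5
        put(5) @ H0 ⇒ s:=5
        H0 returns (-1, 5)
        H1 returns (-1, 5)
        H2 returns (-1, 5)
        H3 returns [(-1, 5)]
      branch[1] choose=4:
        ask @ H2 ⇒ 5
        put(5) @ H0 ⇒ s:=5
        H0 returns (-1, 5)
        H1 returns (-1, 5)
        H2 returns (-1, 5)
        H3 returns [(-1, 5)]
      branch[2] choose=6:
        ask @ H2 ⇒ 5
        put(5) @ H0 ⇒ s:=5
        H0 returns (-1, 5)
        H1 returns (-1, 5)
        H2 returns (-1, 5)
        H3 returns [(-1, 5)]
  branch[1] choose=2:
    choose[4, 4, 6] @ H3
      branch[0] choose=4:
        ask @ H2 ⇒ 5
        put(5) @ H0 ⇒ s:=5
        H0 returns (-1, 5)
        H1 returns (-1, 5)
        H2 returns (-1, 5)
        H3 returns [(-1, 5)]
      branch[1] choose=4:
        ask @ H2 ⇒ 5
        put(5) @ H0 ⇒ s:=5
        H0 returns (-1, 5)
        H1 returns (-1, 5)
        H2 returns (-1, 5)
        H3 returns [(-1, 5)]
      branch[2] choose=6:
        ask @ H2 ⇒ 5
        put(5) @ H0 ⇒ s:=5
        H0 returns (-1, 5)
        H1 returns (-1, 5)
        H2 returns (-1, 5)
        H3 returns [(-1, 5)]
  branch[2] choose=1:
    choose[4, 4, 6] @ H3
      branch[0] choose=4:
        ask @ H2 ⇒ 5
        put(5) @ H0 ⇒ s:=5
        H0 returns (-1, 5)
        H1 returns (-1, 5)
        H2 returns (-1, 5)
        H3 returns [(-1, 5)]
      branch[1] choose=4:
        ask @ H2 ⇒ 5
        put(5) @ H0 ⇒ s:=5
        H0 returns (-1, 5)
        H1 returns (-1, 5)
        H2 returns (-1, 5)
        H3 returns [(-1, 5)]
      branch[2] choose=6:
        ask @ H2 ⇒ 5
        put(5) @ H0 ⇒ s:=5
        H0 returns (-1, 5)
        H1 returns (-1, 5)
        H2 returns (-1, 5)
        H3 returns [(-1, 5)]
= [(-1, 5), (-1, 5), (-1, 5), (-1, 5), (-1, 5), (-1, 5), (-1, 5), (-1, 5), (-1, 5)]

Answer: 9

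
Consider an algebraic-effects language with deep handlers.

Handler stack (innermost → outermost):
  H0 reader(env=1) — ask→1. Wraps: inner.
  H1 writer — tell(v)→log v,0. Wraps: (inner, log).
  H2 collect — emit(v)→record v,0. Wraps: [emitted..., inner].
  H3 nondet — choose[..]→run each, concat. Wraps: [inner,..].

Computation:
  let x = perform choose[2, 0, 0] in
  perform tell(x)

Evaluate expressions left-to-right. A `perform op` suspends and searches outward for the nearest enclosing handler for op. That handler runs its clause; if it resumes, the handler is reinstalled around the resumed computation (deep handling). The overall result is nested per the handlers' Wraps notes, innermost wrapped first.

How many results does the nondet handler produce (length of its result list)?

Answer: 3

Working:
choose[2, 0, 0] @ H3
  branch[0] choose=2:
    tell(2) @ H1 ⇒ log+=2
    H0 returns 0
    H1 returns (0, (2))
    H2 returns [(0, (2))]
    H3 returns [[(0, (2))]]
  branch[1] choose=0:
    tell(0) @ H1 ⇒ log+=0
    H0 returns 0
    H1 returns (0, (0))
    H2 returns [(0, (0))]
    H3 returns [[(0, (0))]]
  branch[2] choose=0:
    tell(0) @ H1 ⇒ log+=0
    H0 returns 0
    H1 returns (0, (0))
    H2 returns [(0, (0))]
    H3 returns [[(0, (0))]]
= [[(0, (2))], [(0, (0))], [(0, (0))]]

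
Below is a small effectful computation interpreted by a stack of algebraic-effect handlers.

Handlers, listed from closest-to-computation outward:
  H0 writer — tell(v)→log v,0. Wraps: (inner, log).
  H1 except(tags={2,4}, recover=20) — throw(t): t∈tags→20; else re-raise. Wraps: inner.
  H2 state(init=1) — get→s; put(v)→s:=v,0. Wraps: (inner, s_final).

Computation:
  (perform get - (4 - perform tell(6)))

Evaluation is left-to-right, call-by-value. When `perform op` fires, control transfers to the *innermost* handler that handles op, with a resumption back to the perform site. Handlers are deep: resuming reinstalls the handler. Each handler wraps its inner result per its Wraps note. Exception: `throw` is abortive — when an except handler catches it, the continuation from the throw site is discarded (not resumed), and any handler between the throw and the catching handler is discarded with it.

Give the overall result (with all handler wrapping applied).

Answer: ((-3, (6)), 1)

Working:
get @ H2 ⇒ 1
tell(6) @ H0 ⇒ log+=6
H0 returns (-3, (6))
H1 returns (-3, (6))
H2 returns ((-3, (6)), 1)
= ((-3, (6)), 1)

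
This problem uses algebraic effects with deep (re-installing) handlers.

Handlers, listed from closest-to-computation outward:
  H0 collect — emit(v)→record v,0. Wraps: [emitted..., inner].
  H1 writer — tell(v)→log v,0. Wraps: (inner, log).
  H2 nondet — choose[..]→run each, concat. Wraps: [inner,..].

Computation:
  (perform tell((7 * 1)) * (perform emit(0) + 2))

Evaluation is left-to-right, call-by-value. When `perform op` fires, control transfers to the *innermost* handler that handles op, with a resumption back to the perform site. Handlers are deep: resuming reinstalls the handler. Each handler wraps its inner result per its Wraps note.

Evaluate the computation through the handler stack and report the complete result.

Evaluation trace:
tell(7) @ H1 ⇒ log+=7
emit(0) @ H0 ⇒ out+=0
H0 returns [0, 0]
H1 returns ([0, 0], (7))
H2 returns [([0, 0], (7))]
= [([0, 0], (7))]

Answer: [([0, 0], (7))]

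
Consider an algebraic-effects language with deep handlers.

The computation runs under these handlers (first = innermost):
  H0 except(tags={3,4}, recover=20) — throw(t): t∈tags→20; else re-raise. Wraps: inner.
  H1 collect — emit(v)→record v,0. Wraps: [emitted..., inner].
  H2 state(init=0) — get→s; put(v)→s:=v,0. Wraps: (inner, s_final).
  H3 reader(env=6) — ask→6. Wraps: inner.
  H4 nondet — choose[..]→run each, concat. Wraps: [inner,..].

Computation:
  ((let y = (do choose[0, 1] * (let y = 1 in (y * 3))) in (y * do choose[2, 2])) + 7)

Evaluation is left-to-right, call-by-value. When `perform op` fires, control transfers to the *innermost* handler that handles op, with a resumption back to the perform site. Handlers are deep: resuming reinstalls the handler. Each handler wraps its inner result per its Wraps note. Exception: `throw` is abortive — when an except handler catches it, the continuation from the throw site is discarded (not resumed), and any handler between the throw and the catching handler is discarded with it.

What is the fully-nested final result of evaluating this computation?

Working:
choose[0, 1] @ H4
  branch[0] choose=0:
    choose[2, 2] @ H4
      branch[0] choose=2:
        H0 returns 7
        H1 returns [7]
        H2 returns ([7], 0)
        H3 returns ([7], 0)
        H4 returns [([7], 0)]
      branch[1] choose=2:
        H0 returns 7
        H1 returns [7]
        H2 returns ([7], 0)
        H3 returns ([7], 0)
        H4 returns [([7], 0)]
  branch[1] choose=1:
    choose[2, 2] @ H4
      branch[0] choose=2:
        H0 returns 13
        H1 returns [13]
        H2 returns ([13], 0)
        H3 returns ([13], 0)
        H4 returns [([13], 0)]
      branch[1] choose=2:
        H0 returns 13
        H1 returns [13]
        H2 returns ([13], 0)
        H3 returns ([13], 0)
        H4 returns [([13], 0)]
= [([7], 0), ([7], 0), ([13], 0), ([13], 0)]

Answer: [([7], 0), ([7], 0), ([13], 0), ([13], 0)]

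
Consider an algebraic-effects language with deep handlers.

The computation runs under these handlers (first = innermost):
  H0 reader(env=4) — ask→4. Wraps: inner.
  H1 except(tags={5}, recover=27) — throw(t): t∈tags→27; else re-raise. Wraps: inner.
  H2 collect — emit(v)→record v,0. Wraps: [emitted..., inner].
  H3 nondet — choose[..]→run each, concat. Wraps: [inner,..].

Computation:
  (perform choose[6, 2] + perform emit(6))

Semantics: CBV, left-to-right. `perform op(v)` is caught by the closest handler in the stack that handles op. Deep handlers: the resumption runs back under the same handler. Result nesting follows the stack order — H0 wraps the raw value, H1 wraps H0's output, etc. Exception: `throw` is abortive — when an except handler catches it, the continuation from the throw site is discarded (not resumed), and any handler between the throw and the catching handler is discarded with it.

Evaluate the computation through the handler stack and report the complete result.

Evaluation trace:
choose[6, 2] @ H3
  branch[0] choose=6:
    emit(6) @ H2 ⇒ out+=6
    H0 returns 6
    H1 returns 6
    H2 returns [6, 6]
    H3 returns [[6, 6]]
  branch[1] choose=2:
    emit(6) @ H2 ⇒ out+=6
    H0 returns 2
    H1 returns 2
    H2 returns [6, 2]
    H3 returns [[6, 2]]
= [[6, 6], [6, 2]]

Answer: [[6, 6], [6, 2]]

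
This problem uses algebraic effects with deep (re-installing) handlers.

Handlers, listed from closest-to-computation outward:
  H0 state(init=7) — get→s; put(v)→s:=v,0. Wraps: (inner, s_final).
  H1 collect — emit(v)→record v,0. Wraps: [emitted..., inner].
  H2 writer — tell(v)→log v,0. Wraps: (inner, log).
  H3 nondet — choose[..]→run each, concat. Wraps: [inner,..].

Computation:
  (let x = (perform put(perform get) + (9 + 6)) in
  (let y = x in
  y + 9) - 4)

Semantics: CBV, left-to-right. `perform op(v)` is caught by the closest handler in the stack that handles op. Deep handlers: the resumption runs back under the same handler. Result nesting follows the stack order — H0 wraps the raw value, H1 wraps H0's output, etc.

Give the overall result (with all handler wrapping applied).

Step-by-step:
get @ H0 ⇒ 7
put(7) @ H0 ⇒ s:=7
H0 returns (20, 7)
H1 returns [(20, 7)]
H2 returns ([(20, 7)], ())
H3 returns [([(20, 7)], ())]
= [([(20, 7)], ())]

Answer: [([(20, 7)], ())]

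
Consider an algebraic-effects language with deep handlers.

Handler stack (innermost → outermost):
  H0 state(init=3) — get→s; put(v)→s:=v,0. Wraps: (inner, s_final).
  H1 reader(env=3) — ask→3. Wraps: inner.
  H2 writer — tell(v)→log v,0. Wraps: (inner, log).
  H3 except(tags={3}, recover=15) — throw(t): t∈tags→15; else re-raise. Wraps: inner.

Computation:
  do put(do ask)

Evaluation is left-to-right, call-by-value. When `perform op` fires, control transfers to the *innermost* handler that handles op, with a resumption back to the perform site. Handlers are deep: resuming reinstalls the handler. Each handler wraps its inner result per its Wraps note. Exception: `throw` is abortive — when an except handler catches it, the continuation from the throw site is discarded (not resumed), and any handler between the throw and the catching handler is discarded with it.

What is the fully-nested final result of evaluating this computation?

Evaluation trace:
ask @ H1 ⇒ 3
put(3) @ H0 ⇒ s:=3
H0 returns (0, 3)
H1 returns (0, 3)
H2 returns ((0, 3), ())
H3 returns ((0, 3), ())
= ((0, 3), ())

Answer: ((0, 3), ())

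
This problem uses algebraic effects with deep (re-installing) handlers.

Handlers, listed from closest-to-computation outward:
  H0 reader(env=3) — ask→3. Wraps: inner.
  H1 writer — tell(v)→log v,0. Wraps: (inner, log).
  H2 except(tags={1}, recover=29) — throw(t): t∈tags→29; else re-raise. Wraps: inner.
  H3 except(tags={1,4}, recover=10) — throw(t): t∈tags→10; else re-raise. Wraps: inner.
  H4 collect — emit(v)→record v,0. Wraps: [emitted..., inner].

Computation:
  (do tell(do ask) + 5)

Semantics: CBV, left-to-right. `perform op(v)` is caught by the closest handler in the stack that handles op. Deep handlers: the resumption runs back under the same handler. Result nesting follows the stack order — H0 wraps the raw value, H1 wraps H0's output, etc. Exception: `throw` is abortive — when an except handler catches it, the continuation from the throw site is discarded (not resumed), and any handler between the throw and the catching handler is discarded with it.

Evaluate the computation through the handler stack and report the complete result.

Step-by-step:
ask @ H0 ⇒ 3
tell(3) @ H1 ⇒ log+=3
H0 returns 5
H1 returns (5, (3))
H2 returns (5, (3))
H3 returns (5, (3))
H4 returns [(5, (3))]
= [(5, (3))]

Answer: [(5, (3))]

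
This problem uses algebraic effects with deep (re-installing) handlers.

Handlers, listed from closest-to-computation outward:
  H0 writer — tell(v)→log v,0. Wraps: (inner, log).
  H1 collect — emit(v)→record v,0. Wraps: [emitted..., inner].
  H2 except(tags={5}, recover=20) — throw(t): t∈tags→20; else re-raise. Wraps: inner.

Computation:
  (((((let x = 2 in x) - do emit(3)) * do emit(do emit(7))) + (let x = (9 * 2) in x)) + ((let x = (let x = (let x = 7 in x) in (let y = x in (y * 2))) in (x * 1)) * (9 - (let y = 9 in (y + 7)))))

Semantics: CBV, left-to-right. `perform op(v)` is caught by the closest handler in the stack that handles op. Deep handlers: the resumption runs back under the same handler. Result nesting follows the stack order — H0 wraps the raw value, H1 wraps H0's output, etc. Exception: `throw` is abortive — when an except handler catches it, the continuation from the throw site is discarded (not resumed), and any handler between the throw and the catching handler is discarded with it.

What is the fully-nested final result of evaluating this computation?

Answer: [3, 7, 0, (-80, ())]

Evaluation trace:
emit(3) @ H1 ⇒ out+=3
emit(7) @ H1 ⇒ out+=7
emit(0) @ H1 ⇒ out+=0
H0 returns (-80, ())
H1 returns [3, 7, 0, (-80, ())]
H2 returns [3, 7, 0, (-80, ())]
= [3, 7, 0, (-80, ())]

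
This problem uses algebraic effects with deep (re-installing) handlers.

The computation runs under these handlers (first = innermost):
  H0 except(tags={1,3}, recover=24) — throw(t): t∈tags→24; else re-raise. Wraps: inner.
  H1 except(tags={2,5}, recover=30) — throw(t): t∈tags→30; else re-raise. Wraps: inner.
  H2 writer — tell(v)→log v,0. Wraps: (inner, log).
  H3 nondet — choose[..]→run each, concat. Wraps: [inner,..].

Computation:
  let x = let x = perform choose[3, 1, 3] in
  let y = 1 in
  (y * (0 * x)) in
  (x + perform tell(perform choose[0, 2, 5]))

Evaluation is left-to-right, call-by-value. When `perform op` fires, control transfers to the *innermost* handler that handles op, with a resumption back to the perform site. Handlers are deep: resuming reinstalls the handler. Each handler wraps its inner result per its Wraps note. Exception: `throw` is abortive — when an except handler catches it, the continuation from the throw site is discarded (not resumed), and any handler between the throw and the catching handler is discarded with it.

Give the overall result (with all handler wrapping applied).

Answer: [(0, (0)), (0, (2)), (0, (5)), (0, (0)), (0, (2)), (0, (5)), (0, (0)), (0, (2)), (0, (5))]

Evaluation trace:
choose[3, 1, 3] @ H3
  branch[0] choose=3:
    choose[0, 2, 5] @ H3
      branch[0] choose=0:
        tell(0) @ H2 ⇒ log+=0
        H0 returns 0
        H1 returns 0
        H2 returns (0, (0))
        H3 returns [(0, (0))]
      branch[1] choose=2:
        tell(2) @ H2 ⇒ log+=2
        H0 returns 0
        H1 returns 0
        H2 returns (0, (2))
        H3 returns [(0, (2))]
      branch[2] choose=5:
        tell(5) @ H2 ⇒ log+=5
        H0 returns 0
        H1 returns 0
        H2 returns (0, (5))
        H3 returns [(0, (5))]
  branch[1] choose=1:
    choose[0, 2, 5] @ H3
      branch[0] choose=0:
        tell(0) @ H2 ⇒ log+=0
        H0 returns 0
        H1 returns 0
        H2 returns (0, (0))
        H3 returns [(0, (0))]
      branch[1] choose=2:
        tell(2) @ H2 ⇒ log+=2
        H0 returns 0
        H1 returns 0
        H2 returns (0, (2))
        H3 returns [(0, (2))]
      branch[2] choose=5:
        tell(5) @ H2 ⇒ log+=5
        H0 returns 0
        H1 returns 0
        H2 returns (0, (5))
        H3 returns [(0, (5))]
  branch[2] choose=3:
    choose[0, 2, 5] @ H3
      branch[0] choose=0:
        tell(0) @ H2 ⇒ log+=0
        H0 returns 0
        H1 returns 0
        H2 returns (0, (0))
        H3 returns [(0, (0))]
      branch[1] choose=2:
        tell(2) @ H2 ⇒ log+=2
        H0 returns 0
        H1 returns 0
        H2 returns (0, (2))
        H3 returns [(0, (2))]
      branch[2] choose=5:
        tell(5) @ H2 ⇒ log+=5
        H0 returns 0
        H1 returns 0
        H2 returns (0, (5))
        H3 returns [(0, (5))]
= [(0, (0)), (0, (2)), (0, (5)), (0, (0)), (0, (2)), (0, (5)), (0, (0)), (0, (2)), (0, (5))]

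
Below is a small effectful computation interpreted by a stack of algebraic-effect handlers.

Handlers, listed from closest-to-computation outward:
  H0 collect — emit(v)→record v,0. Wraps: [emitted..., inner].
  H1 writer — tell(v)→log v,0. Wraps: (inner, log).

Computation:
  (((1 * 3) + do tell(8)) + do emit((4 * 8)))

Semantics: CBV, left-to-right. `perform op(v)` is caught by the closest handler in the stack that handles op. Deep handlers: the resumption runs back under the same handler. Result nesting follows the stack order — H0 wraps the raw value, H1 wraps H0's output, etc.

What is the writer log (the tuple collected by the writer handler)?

Evaluation trace:
tell(8) @ H1 ⇒ log+=8
emit(32) @ H0 ⇒ out+=32
H0 returns [32, 3]
H1 returns ([32, 3], (8))
= ([32, 3], (8))

Answer: (8)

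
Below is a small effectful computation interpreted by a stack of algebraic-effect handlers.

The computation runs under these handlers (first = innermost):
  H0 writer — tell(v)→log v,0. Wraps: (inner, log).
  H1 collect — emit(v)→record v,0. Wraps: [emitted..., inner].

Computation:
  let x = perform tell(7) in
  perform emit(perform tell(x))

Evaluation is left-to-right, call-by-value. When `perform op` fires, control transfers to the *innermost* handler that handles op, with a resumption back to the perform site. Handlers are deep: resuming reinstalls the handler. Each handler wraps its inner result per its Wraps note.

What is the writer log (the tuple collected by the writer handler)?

Working:
tell(7) @ H0 ⇒ log+=7
tell(0) @ H0 ⇒ log+=0
emit(0) @ H1 ⇒ out+=0
H0 returns (0, (7, 0))
H1 returns [0, (0, (7, 0))]
= [0, (0, (7, 0))]

Answer: (7, 0)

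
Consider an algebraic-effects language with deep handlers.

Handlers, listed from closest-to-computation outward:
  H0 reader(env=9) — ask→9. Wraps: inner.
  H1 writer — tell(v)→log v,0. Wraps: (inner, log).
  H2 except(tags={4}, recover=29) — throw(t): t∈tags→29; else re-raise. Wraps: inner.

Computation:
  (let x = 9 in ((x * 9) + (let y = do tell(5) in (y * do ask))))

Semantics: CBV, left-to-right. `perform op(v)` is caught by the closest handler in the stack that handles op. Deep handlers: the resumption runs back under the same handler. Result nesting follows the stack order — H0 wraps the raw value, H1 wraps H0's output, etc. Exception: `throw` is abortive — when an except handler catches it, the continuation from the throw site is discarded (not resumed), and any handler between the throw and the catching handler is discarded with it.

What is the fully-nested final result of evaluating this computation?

Answer: (81, (5))

Evaluation trace:
tell(5) @ H1 ⇒ log+=5
ask @ H0 ⇒ 9
H0 returns 81
H1 returns (81, (5))
H2 returns (81, (5))
= (81, (5))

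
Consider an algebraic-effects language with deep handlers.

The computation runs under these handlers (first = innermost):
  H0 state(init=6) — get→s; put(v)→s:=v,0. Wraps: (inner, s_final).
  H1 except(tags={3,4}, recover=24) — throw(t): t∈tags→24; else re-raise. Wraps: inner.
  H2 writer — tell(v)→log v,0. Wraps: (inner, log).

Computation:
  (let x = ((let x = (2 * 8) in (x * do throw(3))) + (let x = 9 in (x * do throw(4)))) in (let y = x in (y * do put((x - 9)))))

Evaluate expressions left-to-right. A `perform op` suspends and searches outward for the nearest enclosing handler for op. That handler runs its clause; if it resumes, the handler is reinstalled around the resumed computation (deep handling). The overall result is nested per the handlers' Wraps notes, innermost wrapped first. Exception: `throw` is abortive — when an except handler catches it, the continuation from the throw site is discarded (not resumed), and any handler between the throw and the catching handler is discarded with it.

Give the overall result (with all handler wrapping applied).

Answer: (24, ())

Evaluation trace:
throw(3) @ H1 caught ⇒ 24
H2 returns (24, ())
= (24, ())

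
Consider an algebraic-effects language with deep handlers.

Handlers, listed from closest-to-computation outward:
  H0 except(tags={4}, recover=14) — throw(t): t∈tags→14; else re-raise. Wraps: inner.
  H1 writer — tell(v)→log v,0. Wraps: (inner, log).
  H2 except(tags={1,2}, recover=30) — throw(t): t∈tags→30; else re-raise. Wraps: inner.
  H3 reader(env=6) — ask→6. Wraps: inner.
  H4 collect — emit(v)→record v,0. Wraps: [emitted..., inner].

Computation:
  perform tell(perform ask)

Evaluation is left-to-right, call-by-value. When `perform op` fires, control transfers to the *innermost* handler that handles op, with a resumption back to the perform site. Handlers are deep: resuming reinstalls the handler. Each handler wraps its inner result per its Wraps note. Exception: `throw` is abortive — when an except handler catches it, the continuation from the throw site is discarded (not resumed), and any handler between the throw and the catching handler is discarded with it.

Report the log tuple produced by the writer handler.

Working:
ask @ H3 ⇒ 6
tell(6) @ H1 ⇒ log+=6
H0 returns 0
H1 returns (0, (6))
H2 returns (0, (6))
H3 returns (0, (6))
H4 returns [(0, (6))]
= [(0, (6))]

Answer: (6)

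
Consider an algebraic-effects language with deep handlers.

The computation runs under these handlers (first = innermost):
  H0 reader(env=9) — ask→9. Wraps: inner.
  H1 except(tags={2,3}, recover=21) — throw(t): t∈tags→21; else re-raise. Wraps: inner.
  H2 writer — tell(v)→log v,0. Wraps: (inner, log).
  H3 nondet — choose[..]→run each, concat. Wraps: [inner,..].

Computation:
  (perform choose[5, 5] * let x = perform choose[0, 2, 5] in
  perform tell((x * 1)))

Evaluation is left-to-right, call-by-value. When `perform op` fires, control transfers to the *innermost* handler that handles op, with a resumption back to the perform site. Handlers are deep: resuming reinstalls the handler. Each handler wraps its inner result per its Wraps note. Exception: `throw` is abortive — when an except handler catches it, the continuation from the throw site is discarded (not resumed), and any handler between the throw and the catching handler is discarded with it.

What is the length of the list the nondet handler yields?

Evaluation trace:
choose[5, 5] @ H3
  branch[0] choose=5:
    choose[0, 2, 5] @ H3
      branch[0] choose=0:
        tell(0) @ H2 ⇒ log+=0
        H0 returns 0
        H1 returns 0
        H2 returns (0, (0))
        H3 returns [(0, (0))]
      branch[1] choose=2:
        tell(2) @ H2 ⇒ log+=2
        H0 returns 0
        H1 returns 0
        H2 returns (0, (2))
        H3 returns [(0, (2))]
      branch[2] choose=5:
        tell(5) @ H2 ⇒ log+=5
        H0 returns 0
        H1 returns 0
        H2 returns (0, (5))
        H3 returns [(0, (5))]
  branch[1] choose=5:
    choose[0, 2, 5] @ H3
      branch[0] choose=0:
        tell(0) @ H2 ⇒ log+=0
        H0 returns 0
        H1 returns 0
        H2 returns (0, (0))
        H3 returns [(0, (0))]
      branch[1] choose=2:
        tell(2) @ H2 ⇒ log+=2
        H0 returns 0
        H1 returns 0
        H2 returns (0, (2))
        H3 returns [(0, (2))]
      branch[2] choose=5:
        tell(5) @ H2 ⇒ log+=5
        H0 returns 0
        H1 returns 0
        H2 returns (0, (5))
        H3 returns [(0, (5))]
= [(0, (0)), (0, (2)), (0, (5)), (0, (0)), (0, (2)), (0, (5))]

Answer: 6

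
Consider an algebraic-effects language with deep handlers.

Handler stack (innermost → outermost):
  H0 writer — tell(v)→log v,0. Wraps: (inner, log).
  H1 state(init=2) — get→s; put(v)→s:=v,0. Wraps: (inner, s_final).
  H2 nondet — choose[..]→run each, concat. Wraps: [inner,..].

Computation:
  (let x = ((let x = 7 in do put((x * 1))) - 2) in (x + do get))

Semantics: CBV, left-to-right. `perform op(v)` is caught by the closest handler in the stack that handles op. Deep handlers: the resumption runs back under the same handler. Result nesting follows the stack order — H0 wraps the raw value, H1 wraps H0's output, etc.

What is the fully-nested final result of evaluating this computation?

Answer: [((5, ()), 7)]

Evaluation trace:
put(7) @ H1 ⇒ s:=7
get @ H1 ⇒ 7
H0 returns (5, ())
H1 returns ((5, ()), 7)
H2 returns [((5, ()), 7)]
= [((5, ()), 7)]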